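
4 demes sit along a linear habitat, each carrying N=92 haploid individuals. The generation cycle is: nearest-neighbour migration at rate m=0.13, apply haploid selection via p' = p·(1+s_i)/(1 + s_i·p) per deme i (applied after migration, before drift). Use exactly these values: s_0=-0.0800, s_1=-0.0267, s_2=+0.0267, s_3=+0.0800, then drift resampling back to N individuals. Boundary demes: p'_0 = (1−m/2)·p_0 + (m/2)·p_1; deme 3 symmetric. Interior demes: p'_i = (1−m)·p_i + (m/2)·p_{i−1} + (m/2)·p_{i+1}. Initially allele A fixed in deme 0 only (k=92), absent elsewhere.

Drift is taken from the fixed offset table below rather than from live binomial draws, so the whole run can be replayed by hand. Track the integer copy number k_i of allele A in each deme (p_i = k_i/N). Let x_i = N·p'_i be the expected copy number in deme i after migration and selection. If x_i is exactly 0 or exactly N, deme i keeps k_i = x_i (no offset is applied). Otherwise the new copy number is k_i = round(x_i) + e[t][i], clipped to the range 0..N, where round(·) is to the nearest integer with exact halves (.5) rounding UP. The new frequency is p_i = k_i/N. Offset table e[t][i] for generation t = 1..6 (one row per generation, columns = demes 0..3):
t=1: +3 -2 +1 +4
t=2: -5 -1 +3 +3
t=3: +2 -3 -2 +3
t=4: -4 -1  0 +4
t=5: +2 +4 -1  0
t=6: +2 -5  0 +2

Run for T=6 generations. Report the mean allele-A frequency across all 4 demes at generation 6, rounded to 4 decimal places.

0.2283

t=0: k=[92 0 0 0]
t=1: x=[85.5365 5.8305 0.0000 0.0000] k=[89 4 0 0]
t=2: x=[82.8078 9.0419 0.2669 0.0000] k=[78 8 3 0]
t=3: x=[72.1844 11.9410 3.2107 0.2106] k=[74 9 1 3]
t=4: x=[68.3394 12.4115 1.6932 3.0919] k=[64 11 2 7]
t=5: x=[58.8072 13.5444 2.9852 7.1674] k=[61 18 2 7]
t=6: x=[56.4033 19.3384 3.4515 7.1674] k=[58 14 3 9]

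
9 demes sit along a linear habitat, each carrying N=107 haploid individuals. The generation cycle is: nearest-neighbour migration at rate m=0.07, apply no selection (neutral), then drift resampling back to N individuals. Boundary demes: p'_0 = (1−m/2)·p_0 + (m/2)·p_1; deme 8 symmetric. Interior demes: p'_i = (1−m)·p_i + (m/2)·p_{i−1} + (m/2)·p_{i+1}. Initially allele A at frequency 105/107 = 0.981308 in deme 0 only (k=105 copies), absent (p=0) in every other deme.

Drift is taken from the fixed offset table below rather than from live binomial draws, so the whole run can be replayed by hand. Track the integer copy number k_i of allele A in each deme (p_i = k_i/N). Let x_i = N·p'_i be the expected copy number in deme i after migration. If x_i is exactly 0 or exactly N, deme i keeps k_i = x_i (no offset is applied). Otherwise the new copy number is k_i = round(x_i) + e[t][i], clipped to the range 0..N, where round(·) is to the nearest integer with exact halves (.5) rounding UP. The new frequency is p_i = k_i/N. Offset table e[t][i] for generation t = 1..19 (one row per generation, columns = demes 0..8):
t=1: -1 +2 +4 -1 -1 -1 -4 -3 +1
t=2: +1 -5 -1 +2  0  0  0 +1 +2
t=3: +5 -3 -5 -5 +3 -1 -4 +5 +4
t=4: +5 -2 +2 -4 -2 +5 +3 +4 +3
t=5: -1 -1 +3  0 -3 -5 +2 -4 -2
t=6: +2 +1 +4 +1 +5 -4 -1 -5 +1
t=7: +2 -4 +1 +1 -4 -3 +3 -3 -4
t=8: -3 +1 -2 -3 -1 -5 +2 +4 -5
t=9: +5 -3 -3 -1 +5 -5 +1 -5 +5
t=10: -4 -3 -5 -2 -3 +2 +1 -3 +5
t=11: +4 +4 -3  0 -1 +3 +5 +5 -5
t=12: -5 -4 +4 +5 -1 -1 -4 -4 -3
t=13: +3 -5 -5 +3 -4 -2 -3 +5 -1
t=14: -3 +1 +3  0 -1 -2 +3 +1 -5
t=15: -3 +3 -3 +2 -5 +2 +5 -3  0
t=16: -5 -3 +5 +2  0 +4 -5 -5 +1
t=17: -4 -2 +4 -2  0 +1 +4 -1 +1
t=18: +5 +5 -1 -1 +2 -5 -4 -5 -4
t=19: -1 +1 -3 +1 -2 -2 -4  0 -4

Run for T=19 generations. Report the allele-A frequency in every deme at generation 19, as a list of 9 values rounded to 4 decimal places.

[0.5514, 0.2430, 0.0654, 0.0467, 0.0000, 0.0000, 0.0000, 0.0000, 0.0000]

t=0: k=[105 0 0 0 0 0 0 0 0]
t=1: x=[101.3250 3.6750 0.0000 0.0000 0.0000 0.0000 0.0000 0.0000 0.0000] k=[100 6 0 0 0 0 0 0 0]
t=2: x=[96.7100 9.0800 0.2100 0.0000 0.0000 0.0000 0.0000 0.0000 0.0000] k=[98 4 0 0 0 0 0 0 0]
t=3: x=[94.7100 7.1500 0.1400 0.0000 0.0000 0.0000 0.0000 0.0000 0.0000] k=[100 4 0 0 0 0 0 0 0]
t=4: x=[96.6400 7.2200 0.1400 0.0000 0.0000 0.0000 0.0000 0.0000 0.0000] k=[102 5 2 0 0 0 0 0 0]
t=5: x=[98.6050 8.2900 2.0350 0.0700 0.0000 0.0000 0.0000 0.0000 0.0000] k=[98 7 5 0 0 0 0 0 0]
t=6: x=[94.8150 10.1150 4.8950 0.1750 0.0000 0.0000 0.0000 0.0000 0.0000] k=[97 11 9 1 0 0 0 0 0]
t=7: x=[93.9900 13.9400 8.7900 1.2450 0.0350 0.0000 0.0000 0.0000 0.0000] k=[96 10 10 2 0 0 0 0 0]
t=8: x=[92.9900 13.0100 9.7200 2.2100 0.0700 0.0000 0.0000 0.0000 0.0000] k=[90 14 8 0 0 0 0 0 0]
t=9: x=[87.3400 16.4500 7.9300 0.2800 0.0000 0.0000 0.0000 0.0000 0.0000] k=[92 13 5 0 0 0 0 0 0]
t=10: x=[89.2350 15.4850 5.1050 0.1750 0.0000 0.0000 0.0000 0.0000 0.0000] k=[85 12 0 0 0 0 0 0 0]
t=11: x=[82.4450 14.1350 0.4200 0.0000 0.0000 0.0000 0.0000 0.0000 0.0000] k=[86 18 0 0 0 0 0 0 0]
t=12: x=[83.6200 19.7500 0.6300 0.0000 0.0000 0.0000 0.0000 0.0000 0.0000] k=[79 16 5 0 0 0 0 0 0]
t=13: x=[76.7950 17.8200 5.2100 0.1750 0.0000 0.0000 0.0000 0.0000 0.0000] k=[80 13 0 3 0 0 0 0 0]
t=14: x=[77.6550 14.8900 0.5600 2.7900 0.1050 0.0000 0.0000 0.0000 0.0000] k=[75 16 4 3 0 0 0 0 0]
t=15: x=[72.9350 17.6450 4.3850 2.9300 0.1050 0.0000 0.0000 0.0000 0.0000] k=[70 21 1 5 0 0 0 0 0]
t=16: x=[68.2850 22.0150 1.8400 4.6850 0.1750 0.0000 0.0000 0.0000 0.0000] k=[63 19 7 7 0 0 0 0 0]
t=17: x=[61.4600 20.1200 7.4200 6.7550 0.2450 0.0000 0.0000 0.0000 0.0000] k=[57 18 11 5 0 0 0 0 0]
t=18: x=[55.6350 19.1200 11.0350 5.0350 0.1750 0.0000 0.0000 0.0000 0.0000] k=[61 24 10 4 2 0 0 0 0]
t=19: x=[59.7050 24.8050 10.2800 4.1400 2.0000 0.0700 0.0000 0.0000 0.0000] k=[59 26 7 5 0 0 0 0 0]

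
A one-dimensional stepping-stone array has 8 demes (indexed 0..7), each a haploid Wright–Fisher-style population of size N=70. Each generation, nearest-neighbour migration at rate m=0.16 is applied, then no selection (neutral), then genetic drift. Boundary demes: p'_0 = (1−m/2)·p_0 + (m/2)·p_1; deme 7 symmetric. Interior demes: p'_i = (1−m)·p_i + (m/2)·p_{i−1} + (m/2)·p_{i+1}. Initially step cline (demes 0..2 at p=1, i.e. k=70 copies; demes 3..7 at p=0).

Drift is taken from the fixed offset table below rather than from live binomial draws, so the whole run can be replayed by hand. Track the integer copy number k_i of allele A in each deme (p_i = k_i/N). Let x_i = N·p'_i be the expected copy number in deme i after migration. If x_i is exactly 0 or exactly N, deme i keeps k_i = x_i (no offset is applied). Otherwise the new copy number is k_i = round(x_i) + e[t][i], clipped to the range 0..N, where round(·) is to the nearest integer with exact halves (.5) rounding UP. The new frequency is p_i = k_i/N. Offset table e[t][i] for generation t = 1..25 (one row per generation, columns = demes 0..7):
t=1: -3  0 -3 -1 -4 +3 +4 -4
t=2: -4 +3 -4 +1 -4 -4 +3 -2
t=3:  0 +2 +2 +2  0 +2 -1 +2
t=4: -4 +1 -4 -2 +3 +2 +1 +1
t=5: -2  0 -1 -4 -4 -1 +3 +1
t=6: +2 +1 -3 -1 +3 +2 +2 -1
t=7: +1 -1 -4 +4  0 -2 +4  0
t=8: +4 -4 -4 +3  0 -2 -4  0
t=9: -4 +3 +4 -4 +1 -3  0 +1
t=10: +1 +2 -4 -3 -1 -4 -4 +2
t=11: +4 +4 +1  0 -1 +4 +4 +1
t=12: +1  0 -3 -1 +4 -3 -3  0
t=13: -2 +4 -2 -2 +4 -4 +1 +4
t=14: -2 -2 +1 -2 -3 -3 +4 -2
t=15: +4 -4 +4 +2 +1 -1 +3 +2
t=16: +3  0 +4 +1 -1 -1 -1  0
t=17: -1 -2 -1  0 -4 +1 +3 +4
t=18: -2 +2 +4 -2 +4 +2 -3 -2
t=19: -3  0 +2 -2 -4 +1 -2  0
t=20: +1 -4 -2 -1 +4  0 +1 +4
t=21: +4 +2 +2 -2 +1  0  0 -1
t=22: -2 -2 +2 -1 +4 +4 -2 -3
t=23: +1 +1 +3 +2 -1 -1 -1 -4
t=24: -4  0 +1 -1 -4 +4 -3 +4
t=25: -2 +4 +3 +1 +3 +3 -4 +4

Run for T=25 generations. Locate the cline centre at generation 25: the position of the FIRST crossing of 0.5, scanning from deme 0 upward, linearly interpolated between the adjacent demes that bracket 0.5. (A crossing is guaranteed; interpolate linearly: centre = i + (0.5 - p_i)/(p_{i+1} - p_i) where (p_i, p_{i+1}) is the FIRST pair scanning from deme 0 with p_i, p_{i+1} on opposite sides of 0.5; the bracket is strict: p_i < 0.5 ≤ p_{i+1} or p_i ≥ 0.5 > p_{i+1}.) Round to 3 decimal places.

2.545

t=0: k=[70 70 70 0 0 0 0 0]
t=1: x=[70.0000 70.0000 64.4000 5.6000 0.0000 0.0000 0.0000 0.0000] k=[70 70 61 5 0 0 0 0]
t=2: x=[70.0000 69.2800 57.2400 9.0800 0.4000 0.0000 0.0000 0.0000] k=[70 70 53 10 0 0 0 0]
t=3: x=[70.0000 68.6400 50.9200 12.6400 0.8000 0.0000 0.0000 0.0000] k=[70 70 53 15 1 0 0 0]
t=4: x=[70.0000 68.6400 51.3200 16.9200 2.0400 0.0800 0.0000 0.0000] k=[70 70 47 15 5 2 0 0]
t=5: x=[70.0000 68.1600 46.2800 16.7600 5.5600 2.0800 0.1600 0.0000] k=[70 68 45 13 2 1 3 0]
t=6: x=[69.8400 66.3200 44.2800 14.6800 2.8000 1.2400 2.6000 0.2400] k=[70 67 41 14 6 3 5 0]
t=7: x=[69.7600 65.1600 40.9200 15.5200 6.4000 3.4000 4.4400 0.4000] k=[70 64 37 20 6 1 8 0]
t=8: x=[69.5200 62.3200 37.8000 20.2400 6.7200 1.9600 6.8000 0.6400] k=[70 58 34 23 7 0 3 1]
t=9: x=[69.0400 57.0400 35.0400 22.6000 7.7200 0.8000 2.6000 1.1600] k=[65 60 39 19 9 0 3 2]
t=10: x=[64.6000 58.7200 39.0800 19.8000 9.0800 0.9600 2.6800 2.0800] k=[66 61 35 17 8 0 0 4]
t=11: x=[65.6000 59.3200 35.6400 17.7200 8.0800 0.6400 0.3200 3.6800] k=[70 63 37 18 7 5 4 5]
t=12: x=[69.4400 61.4800 37.5600 18.6400 7.7200 5.0800 4.1600 4.9200] k=[70 61 35 18 12 2 1 5]
t=13: x=[69.2800 59.6400 35.7200 18.8800 11.6800 2.7200 1.4000 4.6800] k=[67 64 34 17 16 0 2 9]
t=14: x=[66.7600 61.8400 35.0400 18.2800 14.8000 1.4400 2.4000 8.4400] k=[65 60 36 16 12 0 6 6]
t=15: x=[64.6000 58.4800 36.3200 17.2800 11.3600 1.4400 5.5200 6.0000] k=[69 54 40 19 12 0 9 8]
t=16: x=[67.8000 54.0800 39.4400 20.1200 11.6000 1.6800 8.2000 8.0800] k=[70 54 43 21 11 1 7 8]
t=17: x=[68.7200 54.4000 42.1200 21.9600 11.0000 2.2800 6.6000 7.9200] k=[68 52 41 22 7 3 10 12]
t=18: x=[66.7200 52.4000 40.3600 22.3200 7.8800 3.8800 9.6000 11.8400] k=[65 54 44 20 12 6 7 10]
t=19: x=[64.1200 54.0800 42.8800 21.2800 12.1600 6.5600 7.1600 9.7600] k=[61 54 45 19 8 8 5 10]
t=20: x=[60.4400 53.8400 43.6400 20.2000 8.8800 7.7600 5.6400 9.6000] k=[61 50 42 19 13 8 7 14]
t=21: x=[60.1200 50.2400 40.8000 20.3600 13.0800 8.3200 7.6400 13.4400] k=[64 52 43 18 14 8 8 12]
t=22: x=[63.0400 52.2400 41.7200 19.6800 13.8400 8.4800 8.3200 11.6800] k=[61 50 44 19 18 12 6 9]
t=23: x=[60.1200 50.4000 42.4800 20.9200 17.6000 12.0000 6.7200 8.7600] k=[61 51 45 23 17 11 6 5]
t=24: x=[60.2000 51.3200 43.7200 24.2800 17.0000 11.0800 6.3200 5.0800] k=[56 51 45 23 13 15 3 9]
t=25: x=[55.6000 50.9200 43.7200 23.9600 13.9600 13.8800 4.4400 8.5200] k=[54 55 47 25 17 17 0 13]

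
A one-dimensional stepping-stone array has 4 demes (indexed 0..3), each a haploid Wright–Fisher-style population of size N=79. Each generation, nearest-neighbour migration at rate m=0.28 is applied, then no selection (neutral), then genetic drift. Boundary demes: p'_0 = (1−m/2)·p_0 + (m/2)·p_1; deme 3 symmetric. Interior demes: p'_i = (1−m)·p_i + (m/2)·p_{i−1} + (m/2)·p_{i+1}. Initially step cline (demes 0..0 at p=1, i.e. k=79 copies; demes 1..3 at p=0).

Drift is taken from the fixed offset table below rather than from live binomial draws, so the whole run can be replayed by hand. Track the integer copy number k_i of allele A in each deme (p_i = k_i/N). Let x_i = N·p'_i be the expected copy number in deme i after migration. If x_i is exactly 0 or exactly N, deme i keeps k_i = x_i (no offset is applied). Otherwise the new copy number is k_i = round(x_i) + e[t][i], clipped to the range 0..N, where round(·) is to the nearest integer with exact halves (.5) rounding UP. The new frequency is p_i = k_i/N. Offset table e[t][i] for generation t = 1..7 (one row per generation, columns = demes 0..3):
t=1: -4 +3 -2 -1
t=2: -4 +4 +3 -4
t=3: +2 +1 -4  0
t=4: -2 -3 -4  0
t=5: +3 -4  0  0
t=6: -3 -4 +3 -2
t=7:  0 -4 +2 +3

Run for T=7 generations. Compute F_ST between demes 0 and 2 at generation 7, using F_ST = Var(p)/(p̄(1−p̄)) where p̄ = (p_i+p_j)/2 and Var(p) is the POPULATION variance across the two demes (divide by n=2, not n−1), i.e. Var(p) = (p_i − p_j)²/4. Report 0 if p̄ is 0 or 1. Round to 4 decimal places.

0.1198

t=0: k=[79 0 0 0]
t=1: x=[67.9400 11.0600 0.0000 0.0000] k=[64 14 0 0]
t=2: x=[57.0000 19.0400 1.9600 0.0000] k=[53 23 5 0]
t=3: x=[48.8000 24.6800 6.8200 0.7000] k=[51 26 3 1]
t=4: x=[47.5000 26.2800 5.9400 1.2800] k=[46 23 2 1]
t=5: x=[42.7800 23.2800 4.8000 1.1400] k=[46 19 5 1]
t=6: x=[42.2200 20.8200 6.4000 1.5600] k=[39 17 9 0]
t=7: x=[35.9200 18.9600 8.8600 1.2600] k=[36 15 11 4]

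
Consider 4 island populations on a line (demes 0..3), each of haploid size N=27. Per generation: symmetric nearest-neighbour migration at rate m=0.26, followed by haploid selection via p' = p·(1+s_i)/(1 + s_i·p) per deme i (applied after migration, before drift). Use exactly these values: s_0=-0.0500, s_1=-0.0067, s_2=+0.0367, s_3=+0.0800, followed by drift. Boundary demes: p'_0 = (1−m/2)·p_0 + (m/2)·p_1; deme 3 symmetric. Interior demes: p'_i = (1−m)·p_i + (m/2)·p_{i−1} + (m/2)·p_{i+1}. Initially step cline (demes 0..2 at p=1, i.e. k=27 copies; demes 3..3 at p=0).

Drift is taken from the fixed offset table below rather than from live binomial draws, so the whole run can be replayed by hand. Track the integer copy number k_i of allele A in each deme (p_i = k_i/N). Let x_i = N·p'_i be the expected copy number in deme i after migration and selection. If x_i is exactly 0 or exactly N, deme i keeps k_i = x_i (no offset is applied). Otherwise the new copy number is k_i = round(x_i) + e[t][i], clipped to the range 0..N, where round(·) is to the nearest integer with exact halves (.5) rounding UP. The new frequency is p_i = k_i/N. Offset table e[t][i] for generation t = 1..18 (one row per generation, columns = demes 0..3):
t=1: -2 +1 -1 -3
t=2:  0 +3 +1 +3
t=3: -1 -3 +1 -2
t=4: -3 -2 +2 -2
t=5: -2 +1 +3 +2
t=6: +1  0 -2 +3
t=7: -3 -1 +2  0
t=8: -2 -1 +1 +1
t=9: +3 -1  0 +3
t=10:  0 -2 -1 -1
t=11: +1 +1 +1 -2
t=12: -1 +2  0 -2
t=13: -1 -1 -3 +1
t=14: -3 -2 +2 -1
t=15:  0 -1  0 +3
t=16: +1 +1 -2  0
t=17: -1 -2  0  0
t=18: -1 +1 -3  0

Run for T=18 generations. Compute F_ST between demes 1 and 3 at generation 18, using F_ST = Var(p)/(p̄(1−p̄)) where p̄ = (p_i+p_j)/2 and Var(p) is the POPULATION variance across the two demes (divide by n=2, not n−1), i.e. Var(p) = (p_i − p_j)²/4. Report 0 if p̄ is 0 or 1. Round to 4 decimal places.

0.0919

t=0: k=[27 27 27 0]
t=1: x=[27.0000 27.0000 23.5986 3.7518] k=[27 27 23 1]
t=2: x=[27.0000 26.4766 20.8332 4.1217] k=[27 27 22 7]
t=3: x=[27.0000 26.3457 20.8724 9.4163] k=[27 23 22 7]
t=4: x=[26.4532 23.3689 20.3621 9.4163] k=[23 21 22 7]
t=5: x=[22.5527 21.3601 20.1066 9.4163] k=[21 22 23 11]
t=6: x=[20.8910 21.9726 21.4702 13.0781] k=[22 22 19 16]
t=7: x=[21.7876 21.5809 19.2014 16.8814] k=[19 21 21 17]
t=8: x=[18.9737 20.7076 20.6566 17.9878] k=[17 20 22 19]
t=9: x=[17.0702 19.8347 21.5093 19.8035] k=[20 19 22 23]
t=10: x=[19.5976 19.4836 21.8910 23.1321] k=[20 17 21 22]
t=11: x=[19.3315 17.8694 20.7841 22.1822] k=[20 19 22 20]
t=12: x=[19.5976 19.4836 21.5093 20.6417] k=[19 21 22 19]
t=13: x=[18.9737 20.8381 21.6366 19.8035] k=[18 20 19 21]
t=14: x=[17.9541 19.5739 19.5854 21.1024] k=[15 18 22 20]
t=15: x=[15.0494 18.0899 21.3820 20.6417] k=[15 17 21 24]
t=16: x=[14.9186 17.2181 21.0391 23.8316] k=[16 18 19 24]
t=17: x=[15.9266 17.8293 19.7133 23.5862] k=[15 16 20 24]
t=18: x=[14.7878 16.3467 20.1853 23.7090] k=[14 17 17 24]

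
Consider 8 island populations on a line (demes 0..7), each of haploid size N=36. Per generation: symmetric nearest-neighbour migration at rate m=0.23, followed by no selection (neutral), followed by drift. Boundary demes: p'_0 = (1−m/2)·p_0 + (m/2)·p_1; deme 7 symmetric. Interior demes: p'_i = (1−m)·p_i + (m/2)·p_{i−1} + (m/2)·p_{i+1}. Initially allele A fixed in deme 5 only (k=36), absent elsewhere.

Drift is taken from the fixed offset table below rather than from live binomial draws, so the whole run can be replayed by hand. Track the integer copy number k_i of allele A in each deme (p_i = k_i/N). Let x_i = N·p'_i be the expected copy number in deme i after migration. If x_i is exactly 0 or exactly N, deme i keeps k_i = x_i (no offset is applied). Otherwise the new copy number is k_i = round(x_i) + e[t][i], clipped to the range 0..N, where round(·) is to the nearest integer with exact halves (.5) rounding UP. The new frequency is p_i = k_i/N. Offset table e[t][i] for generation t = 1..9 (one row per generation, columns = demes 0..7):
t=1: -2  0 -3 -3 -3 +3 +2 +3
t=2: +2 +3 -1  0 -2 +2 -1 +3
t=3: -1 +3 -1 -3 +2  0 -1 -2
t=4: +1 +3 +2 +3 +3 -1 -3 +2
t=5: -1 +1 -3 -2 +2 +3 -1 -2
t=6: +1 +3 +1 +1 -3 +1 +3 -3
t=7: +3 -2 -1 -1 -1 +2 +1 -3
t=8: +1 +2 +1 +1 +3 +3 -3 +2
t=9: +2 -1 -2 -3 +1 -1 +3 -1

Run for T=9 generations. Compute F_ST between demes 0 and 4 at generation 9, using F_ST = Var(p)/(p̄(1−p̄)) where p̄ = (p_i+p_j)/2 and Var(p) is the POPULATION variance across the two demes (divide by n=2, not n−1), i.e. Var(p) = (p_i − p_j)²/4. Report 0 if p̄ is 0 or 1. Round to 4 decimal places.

t=0: k=[0 0 0 0 0 36 0 0]
t=1: x=[0.0000 0.0000 0.0000 0.0000 4.1400 27.7200 4.1400 0.0000] k=[0 0 0 0 1 31 6 0]
t=2: x=[0.0000 0.0000 0.0000 0.1150 4.3350 24.6750 8.1850 0.6900] k=[0 0 0 0 2 27 7 4]
t=3: x=[0.0000 0.0000 0.0000 0.2300 4.6450 21.8250 8.9550 4.3450] k=[0 0 0 0 7 22 8 2]
t=4: x=[0.0000 0.0000 0.0000 0.8050 7.9200 18.6650 8.9200 2.6900] k=[0 0 0 4 11 18 6 5]
t=5: x=[0.0000 0.0000 0.4600 4.3450 11.0000 15.8150 7.2650 5.1150] k=[0 0 0 2 13 19 6 3]
t=6: x=[0.0000 0.0000 0.2300 3.0350 12.4250 16.8150 7.1500 3.3450] k=[0 0 1 4 9 18 10 0]
t=7: x=[0.0000 0.1150 1.2300 4.2300 9.4600 16.0450 9.7700 1.1500] k=[0 0 0 3 8 18 11 0]
t=8: x=[0.0000 0.0000 0.3450 3.2300 8.5750 16.0450 10.5400 1.2650] k=[0 0 1 4 12 19 8 3]
t=9: x=[0.0000 0.1150 1.2300 4.5750 11.8850 16.9300 8.6900 3.5750] k=[0 0 0 2 13 16 12 3]

0.2203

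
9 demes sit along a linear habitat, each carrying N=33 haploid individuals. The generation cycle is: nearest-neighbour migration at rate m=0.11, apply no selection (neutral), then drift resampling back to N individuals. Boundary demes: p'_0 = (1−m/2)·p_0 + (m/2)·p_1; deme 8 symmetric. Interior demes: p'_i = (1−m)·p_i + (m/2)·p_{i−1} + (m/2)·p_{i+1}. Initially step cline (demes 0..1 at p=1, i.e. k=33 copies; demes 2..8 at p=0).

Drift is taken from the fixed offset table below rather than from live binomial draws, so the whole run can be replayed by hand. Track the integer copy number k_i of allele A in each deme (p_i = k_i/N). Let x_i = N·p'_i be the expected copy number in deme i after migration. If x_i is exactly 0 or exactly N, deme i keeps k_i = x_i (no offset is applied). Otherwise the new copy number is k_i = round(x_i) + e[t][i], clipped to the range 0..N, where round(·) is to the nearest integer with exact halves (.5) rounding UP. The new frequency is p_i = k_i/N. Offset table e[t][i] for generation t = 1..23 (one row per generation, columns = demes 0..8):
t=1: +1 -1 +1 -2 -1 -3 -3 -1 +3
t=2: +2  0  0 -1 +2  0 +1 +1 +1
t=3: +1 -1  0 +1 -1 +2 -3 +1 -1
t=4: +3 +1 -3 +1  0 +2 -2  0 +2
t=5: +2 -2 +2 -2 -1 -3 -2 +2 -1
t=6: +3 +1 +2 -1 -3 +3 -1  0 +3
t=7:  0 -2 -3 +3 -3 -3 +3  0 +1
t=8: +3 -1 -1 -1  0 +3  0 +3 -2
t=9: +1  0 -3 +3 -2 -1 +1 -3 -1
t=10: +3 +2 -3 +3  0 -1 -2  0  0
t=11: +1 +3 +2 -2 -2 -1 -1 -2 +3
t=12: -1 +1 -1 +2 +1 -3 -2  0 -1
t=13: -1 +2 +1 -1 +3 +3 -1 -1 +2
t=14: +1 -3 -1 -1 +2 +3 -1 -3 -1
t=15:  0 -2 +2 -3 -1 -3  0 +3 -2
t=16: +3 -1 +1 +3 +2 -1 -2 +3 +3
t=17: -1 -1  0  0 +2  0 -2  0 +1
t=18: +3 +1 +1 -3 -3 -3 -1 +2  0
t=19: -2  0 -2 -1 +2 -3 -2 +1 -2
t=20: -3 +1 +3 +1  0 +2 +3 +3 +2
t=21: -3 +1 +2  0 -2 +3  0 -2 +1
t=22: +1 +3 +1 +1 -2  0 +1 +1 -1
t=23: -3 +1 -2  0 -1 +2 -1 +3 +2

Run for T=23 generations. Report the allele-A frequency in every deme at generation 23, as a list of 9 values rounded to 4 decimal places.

t=0: k=[33 33 0 0 0 0 0 0 0]
t=1: x=[33.0000 31.1850 1.8150 0.0000 0.0000 0.0000 0.0000 0.0000 0.0000] k=[33 30 3 0 0 0 0 0 0]
t=2: x=[32.8350 28.6800 4.3200 0.1650 0.0000 0.0000 0.0000 0.0000 0.0000] k=[33 29 4 0 0 0 0 0 0]
t=3: x=[32.7800 27.8450 5.1550 0.2200 0.0000 0.0000 0.0000 0.0000 0.0000] k=[33 27 5 1 0 0 0 0 0]
t=4: x=[32.6700 26.1200 5.9900 1.1650 0.0550 0.0000 0.0000 0.0000 0.0000] k=[33 27 3 2 0 0 0 0 0]
t=5: x=[32.6700 26.0100 4.2650 1.9450 0.1100 0.0000 0.0000 0.0000 0.0000] k=[33 24 6 0 0 0 0 0 0]
t=6: x=[32.5050 23.5050 6.6600 0.3300 0.0000 0.0000 0.0000 0.0000 0.0000] k=[33 25 9 0 0 0 0 0 0]
t=7: x=[32.5600 24.5600 9.3850 0.4950 0.0000 0.0000 0.0000 0.0000 0.0000] k=[33 23 6 3 0 0 0 0 0]
t=8: x=[32.4500 22.6150 6.7700 3.0000 0.1650 0.0000 0.0000 0.0000 0.0000] k=[33 22 6 2 0 0 0 0 0]
t=9: x=[32.3950 21.7250 6.6600 2.1100 0.1100 0.0000 0.0000 0.0000 0.0000] k=[33 22 4 5 0 0 0 0 0]
t=10: x=[32.3950 21.6150 5.0450 4.6700 0.2750 0.0000 0.0000 0.0000 0.0000] k=[33 24 2 8 0 0 0 0 0]
t=11: x=[32.5050 23.2850 3.5400 7.2300 0.4400 0.0000 0.0000 0.0000 0.0000] k=[33 26 6 5 0 0 0 0 0]
t=12: x=[32.6150 25.2850 7.0450 4.7800 0.2750 0.0000 0.0000 0.0000 0.0000] k=[32 26 6 7 1 0 0 0 0]
t=13: x=[31.6700 25.2300 7.1550 6.6150 1.2750 0.0550 0.0000 0.0000 0.0000] k=[31 27 8 6 4 3 0 0 0]
t=14: x=[30.7800 26.1750 8.9350 6.0000 4.0550 2.8900 0.1650 0.0000 0.0000] k=[32 23 8 5 6 6 0 0 0]
t=15: x=[31.5050 22.6700 8.6600 5.2200 5.9450 5.6700 0.3300 0.0000 0.0000] k=[32 21 11 2 5 3 0 0 0]
t=16: x=[31.3950 21.0550 11.0550 2.6600 4.7250 2.9450 0.1650 0.0000 0.0000] k=[33 20 12 6 7 2 0 0 0]
t=17: x=[32.2850 20.2750 12.1100 6.3850 6.6700 2.1650 0.1100 0.0000 0.0000] k=[31 19 12 6 9 2 0 0 0]
t=18: x=[30.3400 19.2750 12.0550 6.4950 8.4500 2.2750 0.1100 0.0000 0.0000] k=[33 20 13 3 5 0 0 0 0]
t=19: x=[32.2850 20.3300 12.8350 3.6600 4.6150 0.2750 0.0000 0.0000 0.0000] k=[30 20 11 3 7 0 0 0 0]
t=20: x=[29.4500 20.0550 11.0550 3.6600 6.3950 0.3850 0.0000 0.0000 0.0000] k=[26 21 14 5 6 2 0 0 0]
t=21: x=[25.7250 20.8900 13.8900 5.5500 5.7250 2.1100 0.1100 0.0000 0.0000] k=[23 22 16 6 4 5 0 0 0]
t=22: x=[22.9450 21.7250 15.7800 6.4400 4.1650 4.6700 0.2750 0.0000 0.0000] k=[24 25 17 7 2 5 1 0 0]
t=23: x=[24.0550 24.5050 16.8900 7.2750 2.4400 4.6150 1.1650 0.0550 0.0000] k=[21 26 15 7 1 7 0 3 0]

[0.6364, 0.7879, 0.4545, 0.2121, 0.0303, 0.2121, 0.0000, 0.0909, 0.0000]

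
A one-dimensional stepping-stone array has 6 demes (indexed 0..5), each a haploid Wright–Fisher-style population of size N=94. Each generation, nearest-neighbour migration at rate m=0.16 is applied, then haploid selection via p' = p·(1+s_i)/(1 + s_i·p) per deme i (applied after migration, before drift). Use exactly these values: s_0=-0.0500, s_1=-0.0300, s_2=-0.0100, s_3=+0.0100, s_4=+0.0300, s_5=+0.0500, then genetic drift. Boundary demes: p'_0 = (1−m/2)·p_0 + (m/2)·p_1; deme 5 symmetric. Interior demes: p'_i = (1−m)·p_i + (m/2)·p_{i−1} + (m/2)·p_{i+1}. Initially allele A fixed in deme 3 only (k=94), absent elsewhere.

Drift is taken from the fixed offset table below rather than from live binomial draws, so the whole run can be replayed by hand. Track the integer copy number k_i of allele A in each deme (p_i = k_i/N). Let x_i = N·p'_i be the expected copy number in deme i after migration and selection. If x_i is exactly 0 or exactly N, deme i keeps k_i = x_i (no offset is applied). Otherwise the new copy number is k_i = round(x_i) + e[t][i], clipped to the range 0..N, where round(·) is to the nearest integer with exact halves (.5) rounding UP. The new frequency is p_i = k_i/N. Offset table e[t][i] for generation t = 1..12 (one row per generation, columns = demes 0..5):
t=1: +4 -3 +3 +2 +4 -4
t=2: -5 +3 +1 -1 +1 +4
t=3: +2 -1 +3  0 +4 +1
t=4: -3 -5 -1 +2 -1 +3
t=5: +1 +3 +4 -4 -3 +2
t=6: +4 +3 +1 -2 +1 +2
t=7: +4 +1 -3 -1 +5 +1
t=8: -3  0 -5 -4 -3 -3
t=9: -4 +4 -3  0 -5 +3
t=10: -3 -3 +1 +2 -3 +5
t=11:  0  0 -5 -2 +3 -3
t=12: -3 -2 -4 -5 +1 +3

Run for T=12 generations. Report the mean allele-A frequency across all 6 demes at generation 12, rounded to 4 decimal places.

t=0: k=[0 0 0 94 0 0]
t=1: x=[0.0000 0.0000 7.4508 79.0853 7.7271 0.0000] k=[0 0 10 81 12 0]
t=2: x=[0.0000 0.7762 14.7546 69.9784 16.9671 1.0075] k=[0 4 16 69 18 5]
t=3: x=[0.3041 4.5075 19.1264 60.8937 21.5267 6.3217] k=[2 4 22 61 26 7]
t=4: x=[2.0544 5.1302 23.5024 55.3067 27.8559 8.9056] k=[0 0 23 57 27 12]
t=5: x=[0.0000 1.7858 23.7014 52.1112 28.7869 13.7634] k=[0 5 28 48 26 16]
t=6: x=[0.3801 6.2597 27.5638 44.8733 27.5319 17.4838] k=[4 9 29 43 29 19]
t=7: x=[4.1898 9.9263 28.3207 40.9899 29.9196 20.5733] k=[8 11 25 40 35 22]
t=8: x=[7.8625 11.5675 24.8956 38.6262 35.0069 23.8991] k=[5 12 20 35 32 21]
t=9: x=[5.2977 11.7629 20.3990 33.7750 31.9807 22.7097] k=[1 16 17 34 27 26]
t=10: x=[2.0924 14.5025 18.1325 32.2906 28.0583 27.0093] k=[0 12 19 34 25 32]
t=11: x=[0.9125 11.2938 19.4843 32.2906 26.8433 32.4690] k=[1 11 14 30 30 29]
t=12: x=[1.7116 10.1607 14.9135 28.9188 30.5261 30.0689] k=[0 8 11 24 32 33]

0.1915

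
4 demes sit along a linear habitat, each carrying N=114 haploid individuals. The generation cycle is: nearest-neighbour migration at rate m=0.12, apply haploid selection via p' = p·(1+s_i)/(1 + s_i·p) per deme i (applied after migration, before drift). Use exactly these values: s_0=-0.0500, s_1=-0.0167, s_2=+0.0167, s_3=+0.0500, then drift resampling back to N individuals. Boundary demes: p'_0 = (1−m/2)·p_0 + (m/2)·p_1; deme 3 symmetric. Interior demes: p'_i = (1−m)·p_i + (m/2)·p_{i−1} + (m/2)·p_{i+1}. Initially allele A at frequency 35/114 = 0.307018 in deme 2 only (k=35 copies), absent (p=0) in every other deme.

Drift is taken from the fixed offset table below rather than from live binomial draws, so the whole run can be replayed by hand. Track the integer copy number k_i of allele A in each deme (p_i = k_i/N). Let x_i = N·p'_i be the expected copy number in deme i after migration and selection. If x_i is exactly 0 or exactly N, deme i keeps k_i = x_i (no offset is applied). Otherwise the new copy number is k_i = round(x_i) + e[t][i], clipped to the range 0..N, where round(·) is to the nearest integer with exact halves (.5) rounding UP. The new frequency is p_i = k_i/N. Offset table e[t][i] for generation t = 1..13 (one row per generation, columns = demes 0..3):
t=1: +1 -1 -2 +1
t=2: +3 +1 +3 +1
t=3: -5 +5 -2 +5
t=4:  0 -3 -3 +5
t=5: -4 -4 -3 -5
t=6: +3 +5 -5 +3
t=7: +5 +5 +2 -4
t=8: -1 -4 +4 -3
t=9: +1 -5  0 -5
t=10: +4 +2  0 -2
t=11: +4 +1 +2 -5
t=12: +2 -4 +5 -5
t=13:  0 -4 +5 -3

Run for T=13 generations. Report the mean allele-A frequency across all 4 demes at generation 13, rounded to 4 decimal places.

t=0: k=[0 0 35 0]
t=1: x=[0.0000 2.0656 31.1737 2.2030] k=[0 1 29 3]
t=2: x=[0.0570 2.5772 26.0917 4.7784] k=[3 4 29 6]
t=3: x=[2.9109 5.3534 26.4550 7.7240] k=[0 10 24 13]
t=4: x=[0.5702 10.0841 22.8006 14.2576] k=[1 7 20 19]
t=5: x=[1.2928 7.3040 19.4254 19.8471] k=[0 3 16 15]
t=6: x=[0.1710 3.5417 15.3790 15.7092] k=[3 9 10 19]
t=7: x=[3.1967 8.5656 10.6387 19.2273] k=[8 14 13 15]
t=8: x=[7.9712 13.3798 13.3743 15.5227] k=[7 9 17 13]
t=9: x=[6.7852 9.2163 16.5125 13.8217] k=[8 4 17 9]
t=10: x=[7.3972 4.9398 15.9660 9.9128] k=[11 7 16 8]
t=11: x=[10.2705 7.6588 15.1968 8.8710] k=[14 9 17 4]
t=12: x=[13.0937 9.6305 15.9660 5.0085] k=[15 6 21 0]
t=13: x=[13.8247 7.3237 19.1019 1.3223] k=[14 3 24 0]

0.0899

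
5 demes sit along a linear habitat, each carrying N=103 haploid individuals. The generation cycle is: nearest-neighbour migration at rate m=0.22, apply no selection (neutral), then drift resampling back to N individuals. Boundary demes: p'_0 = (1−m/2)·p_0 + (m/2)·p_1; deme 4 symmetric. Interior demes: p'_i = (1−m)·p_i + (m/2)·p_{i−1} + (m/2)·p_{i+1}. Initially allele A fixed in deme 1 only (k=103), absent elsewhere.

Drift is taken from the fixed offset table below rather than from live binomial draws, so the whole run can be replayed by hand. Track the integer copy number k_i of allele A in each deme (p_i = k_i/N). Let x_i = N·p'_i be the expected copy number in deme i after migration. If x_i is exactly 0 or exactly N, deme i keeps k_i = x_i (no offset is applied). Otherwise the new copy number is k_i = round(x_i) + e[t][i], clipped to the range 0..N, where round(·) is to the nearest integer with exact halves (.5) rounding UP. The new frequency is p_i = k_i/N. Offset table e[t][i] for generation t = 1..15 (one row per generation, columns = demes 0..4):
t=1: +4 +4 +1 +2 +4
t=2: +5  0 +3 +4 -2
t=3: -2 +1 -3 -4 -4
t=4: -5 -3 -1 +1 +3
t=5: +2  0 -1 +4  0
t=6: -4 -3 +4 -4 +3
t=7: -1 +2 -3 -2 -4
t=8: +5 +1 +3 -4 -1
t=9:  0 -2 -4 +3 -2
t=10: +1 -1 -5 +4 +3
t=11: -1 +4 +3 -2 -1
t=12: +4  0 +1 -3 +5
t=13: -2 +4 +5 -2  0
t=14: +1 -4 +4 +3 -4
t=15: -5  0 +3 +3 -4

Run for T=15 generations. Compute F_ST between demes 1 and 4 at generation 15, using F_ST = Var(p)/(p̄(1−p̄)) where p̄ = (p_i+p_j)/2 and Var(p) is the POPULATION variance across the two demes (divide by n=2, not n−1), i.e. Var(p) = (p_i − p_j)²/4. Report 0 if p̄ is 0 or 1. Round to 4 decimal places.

0.1341

t=0: k=[0 103 0 0 0]
t=1: x=[11.3300 80.3400 11.3300 0.0000 0.0000] k=[15 84 12 0 0]
t=2: x=[22.5900 68.4900 18.6000 1.3200 0.0000] k=[28 68 22 5 0]
t=3: x=[32.4000 58.5400 25.1900 6.3200 0.5500] k=[30 60 22 2 0]
t=4: x=[33.3000 52.5200 23.9800 3.9800 0.2200] k=[28 50 23 5 3]
t=5: x=[30.4200 44.6100 23.9900 6.7600 3.2200] k=[32 45 23 11 3]
t=6: x=[33.4300 41.1500 24.1000 11.4400 3.8800] k=[29 38 28 7 7]
t=7: x=[29.9900 35.9100 26.7900 9.3100 7.0000] k=[29 38 24 7 3]
t=8: x=[29.9900 35.4700 23.6700 8.4300 3.4400] k=[35 36 27 4 2]
t=9: x=[35.1100 34.9000 25.4600 6.3100 2.2200] k=[35 33 21 9 0]
t=10: x=[34.7800 31.9000 21.0000 9.3300 0.9900] k=[36 31 16 13 4]
t=11: x=[35.4500 29.9000 17.3200 12.3400 4.9900] k=[34 34 20 10 4]
t=12: x=[34.0000 32.4600 20.4400 10.4400 4.6600] k=[38 32 21 7 10]
t=13: x=[37.3400 31.4500 20.6700 8.8700 9.6700] k=[35 35 26 7 10]
t=14: x=[35.0000 34.0100 24.9000 9.4200 9.6700] k=[36 30 29 12 6]
t=15: x=[35.3400 30.5500 27.2400 13.2100 6.6600] k=[30 31 30 16 3]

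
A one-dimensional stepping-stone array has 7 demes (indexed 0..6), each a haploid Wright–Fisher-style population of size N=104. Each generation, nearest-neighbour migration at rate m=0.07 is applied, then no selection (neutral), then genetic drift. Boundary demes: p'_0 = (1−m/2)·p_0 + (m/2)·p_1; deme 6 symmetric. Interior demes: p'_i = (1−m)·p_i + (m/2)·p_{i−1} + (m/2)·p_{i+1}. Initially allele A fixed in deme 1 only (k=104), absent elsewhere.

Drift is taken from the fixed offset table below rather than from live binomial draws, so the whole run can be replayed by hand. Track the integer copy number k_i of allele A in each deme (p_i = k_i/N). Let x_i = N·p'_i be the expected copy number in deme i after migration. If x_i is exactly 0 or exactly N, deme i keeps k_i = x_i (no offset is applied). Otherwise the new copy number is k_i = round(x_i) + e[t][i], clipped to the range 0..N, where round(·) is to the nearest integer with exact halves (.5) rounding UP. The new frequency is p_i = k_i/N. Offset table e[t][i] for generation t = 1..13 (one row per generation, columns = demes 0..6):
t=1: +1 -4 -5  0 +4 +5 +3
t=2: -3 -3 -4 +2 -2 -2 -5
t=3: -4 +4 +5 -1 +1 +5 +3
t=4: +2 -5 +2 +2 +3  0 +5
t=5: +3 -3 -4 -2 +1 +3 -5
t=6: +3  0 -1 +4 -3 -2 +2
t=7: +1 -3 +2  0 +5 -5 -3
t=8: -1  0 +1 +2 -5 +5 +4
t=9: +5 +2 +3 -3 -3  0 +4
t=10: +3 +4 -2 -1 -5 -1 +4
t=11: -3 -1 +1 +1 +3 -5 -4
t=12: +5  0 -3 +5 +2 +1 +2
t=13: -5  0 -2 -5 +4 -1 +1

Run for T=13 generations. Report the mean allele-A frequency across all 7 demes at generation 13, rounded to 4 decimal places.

0.1580

t=0: k=[0 104 0 0 0 0 0]
t=1: x=[3.6400 96.7200 3.6400 0.0000 0.0000 0.0000 0.0000] k=[5 93 0 0 0 0 0]
t=2: x=[8.0800 86.6650 3.2550 0.0000 0.0000 0.0000 0.0000] k=[5 84 0 0 0 0 0]
t=3: x=[7.7650 78.2950 2.9400 0.0000 0.0000 0.0000 0.0000] k=[4 82 8 0 0 0 0]
t=4: x=[6.7300 76.6800 10.3100 0.2800 0.0000 0.0000 0.0000] k=[9 72 12 2 0 0 0]
t=5: x=[11.2050 67.6950 13.7500 2.2800 0.0700 0.0000 0.0000] k=[14 65 10 0 1 0 0]
t=6: x=[15.7850 61.2900 11.5750 0.3850 0.9300 0.0350 0.0000] k=[19 61 11 4 0 0 0]
t=7: x=[20.4700 57.7800 12.5050 4.1050 0.1400 0.0000 0.0000] k=[21 55 15 4 5 0 0]
t=8: x=[22.1900 52.4100 16.0150 4.4200 4.7900 0.1750 0.0000] k=[21 52 17 6 0 5 0]
t=9: x=[22.0850 49.6900 17.8400 6.1750 0.3850 4.6500 0.1750] k=[27 52 21 3 0 5 4]
t=10: x=[27.8750 50.0400 21.4550 3.5250 0.2800 4.7900 4.0350] k=[31 54 19 3 0 4 8]
t=11: x=[31.8050 51.9700 19.6650 3.4550 0.2450 4.0000 7.8600] k=[29 51 21 4 3 0 4]
t=12: x=[29.7700 49.1800 21.4550 4.5600 2.9300 0.2450 3.8600] k=[35 49 18 10 5 1 6]
t=13: x=[35.4900 47.4250 18.8050 10.1050 5.0350 1.3150 5.8250] k=[30 47 17 5 9 0 7]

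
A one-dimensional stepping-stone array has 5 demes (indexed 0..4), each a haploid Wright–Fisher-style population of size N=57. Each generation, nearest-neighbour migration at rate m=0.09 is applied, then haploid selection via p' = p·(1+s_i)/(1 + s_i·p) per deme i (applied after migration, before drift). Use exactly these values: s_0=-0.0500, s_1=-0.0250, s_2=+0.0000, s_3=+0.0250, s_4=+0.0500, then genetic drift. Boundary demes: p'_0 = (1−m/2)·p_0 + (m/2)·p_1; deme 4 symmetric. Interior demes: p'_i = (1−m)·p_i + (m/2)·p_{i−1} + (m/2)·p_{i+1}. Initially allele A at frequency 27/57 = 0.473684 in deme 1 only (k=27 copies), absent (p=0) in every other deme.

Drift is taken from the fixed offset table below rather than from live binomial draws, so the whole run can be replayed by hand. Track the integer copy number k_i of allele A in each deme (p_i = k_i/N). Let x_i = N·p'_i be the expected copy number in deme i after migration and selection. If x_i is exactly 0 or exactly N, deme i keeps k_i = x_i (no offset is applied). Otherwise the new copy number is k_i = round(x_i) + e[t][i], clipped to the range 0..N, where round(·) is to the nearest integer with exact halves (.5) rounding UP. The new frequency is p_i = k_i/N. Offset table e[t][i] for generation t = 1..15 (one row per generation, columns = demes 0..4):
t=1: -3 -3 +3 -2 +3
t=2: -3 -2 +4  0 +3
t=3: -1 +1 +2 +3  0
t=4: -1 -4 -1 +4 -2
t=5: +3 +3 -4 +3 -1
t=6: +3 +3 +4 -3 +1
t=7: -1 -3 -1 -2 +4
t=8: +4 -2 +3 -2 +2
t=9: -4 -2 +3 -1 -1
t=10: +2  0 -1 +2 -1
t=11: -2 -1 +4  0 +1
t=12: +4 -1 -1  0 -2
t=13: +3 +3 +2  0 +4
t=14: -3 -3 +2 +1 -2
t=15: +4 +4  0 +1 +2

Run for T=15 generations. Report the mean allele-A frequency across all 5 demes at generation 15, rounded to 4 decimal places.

t=0: k=[0 27 0 0 0]
t=1: x=[1.1555 24.2167 1.2150 0.0000 0.0000] k=[0 21 4 0 0]
t=2: x=[0.8985 18.9682 4.5850 0.1845 0.0000] k=[0 17 9 0 0]
t=3: x=[0.7272 15.5867 8.9550 0.4151 0.0000] k=[0 17 11 3 0]
t=4: x=[0.7272 15.6756 10.9100 3.3010 0.1417] k=[0 12 10 7 0]
t=5: x=[0.5132 11.1413 9.9550 6.9697 0.3307] k=[4 14 6 10 0]
t=6: x=[4.2441 12.9351 6.5400 9.5649 0.4723] k=[7 16 11 7 1]
t=7: x=[7.0807 15.0875 11.0450 7.0613 1.3320] k=[6 12 10 5 5]
t=8: x=[5.9894 11.4072 9.8650 5.3434 5.2271] k=[10 9 13 3 7]
t=9: x=[9.5406 9.0309 12.3700 3.7148 7.1184] k=[6 7 15 3 6]
t=10: x=[5.7734 7.1551 14.1000 3.7608 6.1267] k=[8 7 13 6 5]
t=11: x=[7.6104 7.1551 12.4150 6.4091 5.2739] k=[6 6 16 6 6]
t=12: x=[5.7302 6.3066 15.1000 6.5926 6.2670] k=[10 5 14 7 4]
t=13: x=[9.3666 5.5028 13.2800 7.3364 4.3261] k=[12 9 15 7 8]
t=14: x=[11.3903 9.2079 14.3700 7.5656 8.2949] k=[8 6 16 9 6]
t=15: x=[7.5670 6.3948 15.2350 9.3718 6.4073] k=[12 10 15 10 8]

0.1930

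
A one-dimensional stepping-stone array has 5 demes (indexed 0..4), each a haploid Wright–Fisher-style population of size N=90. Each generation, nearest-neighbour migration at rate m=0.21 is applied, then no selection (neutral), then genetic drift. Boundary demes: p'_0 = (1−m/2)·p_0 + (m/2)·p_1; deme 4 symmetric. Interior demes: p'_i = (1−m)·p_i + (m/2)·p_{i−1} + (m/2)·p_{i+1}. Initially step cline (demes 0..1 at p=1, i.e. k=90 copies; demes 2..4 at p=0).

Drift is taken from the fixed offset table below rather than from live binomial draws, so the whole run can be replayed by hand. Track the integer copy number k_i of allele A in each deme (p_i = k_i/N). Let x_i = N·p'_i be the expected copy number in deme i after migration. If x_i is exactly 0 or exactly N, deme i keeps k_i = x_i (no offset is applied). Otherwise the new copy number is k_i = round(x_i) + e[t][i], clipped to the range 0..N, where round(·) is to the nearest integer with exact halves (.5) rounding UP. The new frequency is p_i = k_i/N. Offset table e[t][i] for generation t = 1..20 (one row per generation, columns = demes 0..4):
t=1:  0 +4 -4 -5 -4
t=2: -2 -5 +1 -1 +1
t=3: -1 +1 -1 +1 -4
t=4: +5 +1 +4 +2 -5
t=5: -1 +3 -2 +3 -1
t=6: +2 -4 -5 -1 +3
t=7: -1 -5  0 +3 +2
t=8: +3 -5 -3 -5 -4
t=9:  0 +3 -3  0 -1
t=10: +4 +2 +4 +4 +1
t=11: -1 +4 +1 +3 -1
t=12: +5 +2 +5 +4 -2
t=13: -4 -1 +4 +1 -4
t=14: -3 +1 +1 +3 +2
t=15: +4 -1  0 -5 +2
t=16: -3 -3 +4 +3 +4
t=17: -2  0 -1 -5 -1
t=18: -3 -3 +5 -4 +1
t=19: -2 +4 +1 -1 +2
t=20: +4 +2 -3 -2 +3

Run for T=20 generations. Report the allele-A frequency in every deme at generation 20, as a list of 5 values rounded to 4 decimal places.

[0.6667, 0.6333, 0.4667, 0.2444, 0.2556]

t=0: k=[90 90 0 0 0]
t=1: x=[90.0000 80.5500 9.4500 0.0000 0.0000] k=[90 85 5 0 0]
t=2: x=[89.4750 77.1250 12.8750 0.5250 0.0000] k=[87 72 14 0 0]
t=3: x=[85.4250 67.4850 18.6200 1.4700 0.0000] k=[84 68 18 2 0]
t=4: x=[82.3200 64.4300 21.5700 3.4700 0.2100] k=[87 65 26 5 0]
t=5: x=[84.6900 63.2150 27.8900 6.6800 0.5250] k=[84 66 26 10 0]
t=6: x=[82.1100 63.6900 28.5200 10.6300 1.0500] k=[84 60 24 10 4]
t=7: x=[81.4800 58.7400 26.3100 10.8400 4.6300] k=[80 54 26 14 7]
t=8: x=[77.2700 53.7900 27.6800 14.5250 7.7350] k=[80 49 25 10 4]
t=9: x=[76.7450 49.7350 25.9450 10.9450 4.6300] k=[77 53 23 11 4]
t=10: x=[74.4800 52.3700 24.8900 11.5250 4.7350] k=[78 54 29 16 6]
t=11: x=[75.4800 53.8950 30.2600 16.3150 7.0500] k=[74 58 31 19 6]
t=12: x=[72.3200 56.8450 32.5750 18.8950 7.3650] k=[77 59 38 23 5]
t=13: x=[75.1100 58.6850 38.6300 22.6850 6.8900] k=[71 58 43 24 3]
t=14: x=[69.6350 57.7900 42.5800 23.7900 5.2050] k=[67 59 44 27 7]
t=15: x=[66.1600 58.2650 43.7900 26.6850 9.1000] k=[70 57 44 22 11]
t=16: x=[68.6350 57.0000 43.0550 23.1550 12.1550] k=[66 54 47 26 16]
t=17: x=[64.7400 54.5250 45.5300 27.1550 17.0500] k=[63 55 45 22 16]
t=18: x=[62.1600 54.7900 43.6350 23.7850 16.6300] k=[59 52 49 20 18]
t=19: x=[58.2650 52.4200 46.2700 22.8350 18.2100] k=[56 56 47 22 20]
t=20: x=[56.0000 55.0550 45.3200 24.4150 20.2100] k=[60 57 42 22 23]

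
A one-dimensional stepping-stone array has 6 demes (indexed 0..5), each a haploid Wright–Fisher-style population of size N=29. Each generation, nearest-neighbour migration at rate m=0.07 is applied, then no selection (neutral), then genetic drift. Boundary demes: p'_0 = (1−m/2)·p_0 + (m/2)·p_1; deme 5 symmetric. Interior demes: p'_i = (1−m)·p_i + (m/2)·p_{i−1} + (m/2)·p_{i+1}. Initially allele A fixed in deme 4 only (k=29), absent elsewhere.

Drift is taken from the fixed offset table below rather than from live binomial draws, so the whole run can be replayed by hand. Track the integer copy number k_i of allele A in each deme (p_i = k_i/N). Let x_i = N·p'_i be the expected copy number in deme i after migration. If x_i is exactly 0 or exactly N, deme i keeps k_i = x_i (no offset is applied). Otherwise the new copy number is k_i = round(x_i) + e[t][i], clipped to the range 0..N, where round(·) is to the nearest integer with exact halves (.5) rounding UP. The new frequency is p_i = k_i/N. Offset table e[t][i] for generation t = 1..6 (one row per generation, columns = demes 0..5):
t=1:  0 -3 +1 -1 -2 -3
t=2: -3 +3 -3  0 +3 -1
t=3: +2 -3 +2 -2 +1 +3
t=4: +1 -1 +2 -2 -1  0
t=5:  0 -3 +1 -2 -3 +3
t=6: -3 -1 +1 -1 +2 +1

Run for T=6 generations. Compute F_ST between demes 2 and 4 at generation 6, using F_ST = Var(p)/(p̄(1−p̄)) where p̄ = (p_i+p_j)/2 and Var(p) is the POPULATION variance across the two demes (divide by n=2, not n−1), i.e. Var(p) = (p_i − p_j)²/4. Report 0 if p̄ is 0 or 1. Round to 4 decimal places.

0.2048

t=0: k=[0 0 0 0 29 0]
t=1: x=[0.0000 0.0000 0.0000 1.0150 26.9700 1.0150] k=[0 0 0 0 25 0]
t=2: x=[0.0000 0.0000 0.0000 0.8750 23.2500 0.8750] k=[0 0 0 1 26 0]
t=3: x=[0.0000 0.0000 0.0350 1.8400 24.2150 0.9100] k=[0 0 2 0 25 4]
t=4: x=[0.0000 0.0700 1.8600 0.9450 23.3900 4.7350] k=[0 0 4 0 22 5]
t=5: x=[0.0000 0.1400 3.7200 0.9100 20.6350 5.5950] k=[0 0 5 0 18 9]
t=6: x=[0.0000 0.1750 4.6500 0.8050 17.0550 9.3150] k=[0 0 6 0 19 10]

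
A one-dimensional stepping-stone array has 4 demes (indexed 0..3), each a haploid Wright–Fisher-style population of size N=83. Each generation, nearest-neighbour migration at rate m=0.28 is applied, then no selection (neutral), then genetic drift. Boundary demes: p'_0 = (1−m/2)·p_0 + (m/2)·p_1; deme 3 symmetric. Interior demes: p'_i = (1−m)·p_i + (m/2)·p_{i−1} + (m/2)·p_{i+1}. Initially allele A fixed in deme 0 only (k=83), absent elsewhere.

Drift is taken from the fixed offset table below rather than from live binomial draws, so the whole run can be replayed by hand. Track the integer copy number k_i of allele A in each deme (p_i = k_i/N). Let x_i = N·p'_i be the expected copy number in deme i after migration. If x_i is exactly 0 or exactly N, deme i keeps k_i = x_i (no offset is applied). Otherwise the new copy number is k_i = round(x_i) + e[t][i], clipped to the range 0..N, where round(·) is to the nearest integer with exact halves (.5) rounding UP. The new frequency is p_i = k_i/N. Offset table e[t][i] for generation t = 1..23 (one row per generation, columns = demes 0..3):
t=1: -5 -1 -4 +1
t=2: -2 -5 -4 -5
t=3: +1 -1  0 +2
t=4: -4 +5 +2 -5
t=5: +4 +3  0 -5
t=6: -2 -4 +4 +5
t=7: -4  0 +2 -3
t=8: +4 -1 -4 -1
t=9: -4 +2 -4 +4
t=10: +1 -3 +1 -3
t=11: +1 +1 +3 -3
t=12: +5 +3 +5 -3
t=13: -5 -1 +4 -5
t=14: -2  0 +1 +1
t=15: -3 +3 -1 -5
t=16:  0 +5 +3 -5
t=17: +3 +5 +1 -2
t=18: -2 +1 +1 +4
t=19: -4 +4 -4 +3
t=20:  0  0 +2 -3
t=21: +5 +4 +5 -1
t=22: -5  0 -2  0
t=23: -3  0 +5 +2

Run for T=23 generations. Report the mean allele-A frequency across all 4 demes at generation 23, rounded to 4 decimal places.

0.2741

t=0: k=[83 0 0 0]
t=1: x=[71.3800 11.6200 0.0000 0.0000] k=[66 11 0 0]
t=2: x=[58.3000 17.1600 1.5400 0.0000] k=[56 12 0 0]
t=3: x=[49.8400 16.4800 1.6800 0.0000] k=[51 15 2 0]
t=4: x=[45.9600 18.2200 3.5400 0.2800] k=[42 23 6 0]
t=5: x=[39.3400 23.2800 7.5400 0.8400] k=[43 26 8 0]
t=6: x=[40.6200 25.8600 9.4000 1.1200] k=[39 22 13 6]
t=7: x=[36.6200 23.1200 13.2800 6.9800] k=[33 23 15 4]
t=8: x=[31.6000 23.2800 14.5800 5.5400] k=[36 22 11 5]
t=9: x=[34.0400 22.4200 11.7000 5.8400] k=[30 24 8 10]
t=10: x=[29.1600 22.6000 10.5200 9.7200] k=[30 20 12 7]
t=11: x=[28.6000 20.2800 12.4200 7.7000] k=[30 21 15 5]
t=12: x=[28.7400 21.4200 14.4400 6.4000] k=[34 24 19 3]
t=13: x=[32.6000 24.7000 17.4600 5.2400] k=[28 24 21 0]
t=14: x=[27.4400 24.1400 18.4800 2.9400] k=[25 24 19 4]
t=15: x=[24.8600 23.4400 17.6000 6.1000] k=[22 26 17 1]
t=16: x=[22.5600 24.1800 16.0200 3.2400] k=[23 29 19 0]
t=17: x=[23.8400 26.7600 17.7400 2.6600] k=[27 32 19 1]
t=18: x=[27.7000 29.4800 18.3000 3.5200] k=[26 30 19 8]
t=19: x=[26.5600 27.9000 19.0000 9.5400] k=[23 32 15 13]
t=20: x=[24.2600 28.3600 17.1000 13.2800] k=[24 28 19 10]
t=21: x=[24.5600 26.1800 19.0000 11.2600] k=[30 30 24 10]
t=22: x=[30.0000 29.1600 22.8800 11.9600] k=[25 29 21 12]
t=23: x=[25.5600 27.3200 20.8600 13.2600] k=[23 27 26 15]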